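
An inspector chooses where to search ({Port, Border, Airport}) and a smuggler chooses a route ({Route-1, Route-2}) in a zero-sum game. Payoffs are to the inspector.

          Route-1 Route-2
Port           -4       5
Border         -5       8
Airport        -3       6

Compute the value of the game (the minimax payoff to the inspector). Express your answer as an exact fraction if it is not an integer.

-3

Row minima: Port → -4, Border → -5, Airport → -3; maximin = -3.
Column maxima: Route-1 → -3, Route-2 → 8; minimax = -3.
Since maximin = minimax = -3, there is a saddle point and the value is -3.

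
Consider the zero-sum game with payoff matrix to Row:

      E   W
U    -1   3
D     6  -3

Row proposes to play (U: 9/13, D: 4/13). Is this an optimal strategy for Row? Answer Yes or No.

Yes

Against E this mix gives (9/13)·(-1) + (4/13)·6 = 15/13.
Against W this mix gives (9/13)·3 + (4/13)·(-3) = 15/13.
All of Column's active replies (E, W) yield 15/13, and no column does worse for Row. The mix makes Column indifferent and guarantees 15/13, so it is optimal.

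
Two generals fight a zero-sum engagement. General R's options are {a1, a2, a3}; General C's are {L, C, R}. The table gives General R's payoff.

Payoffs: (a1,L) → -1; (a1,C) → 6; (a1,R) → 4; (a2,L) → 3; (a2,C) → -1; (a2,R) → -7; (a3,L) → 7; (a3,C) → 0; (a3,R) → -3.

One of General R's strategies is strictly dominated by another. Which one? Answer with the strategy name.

a3 gives a strictly higher payoff than a2 against every column: 7 > 3, 0 > -1, -3 > -7.
So a2 is strictly dominated and General R never plays it.

a2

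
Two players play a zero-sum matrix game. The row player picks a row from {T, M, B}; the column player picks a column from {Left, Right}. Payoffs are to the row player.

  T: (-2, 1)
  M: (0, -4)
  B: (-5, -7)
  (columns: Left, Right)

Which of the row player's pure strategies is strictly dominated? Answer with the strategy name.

T gives a strictly higher payoff than B against every column: -2 > -5, 1 > -7.
So B is strictly dominated and the row player never plays it.

B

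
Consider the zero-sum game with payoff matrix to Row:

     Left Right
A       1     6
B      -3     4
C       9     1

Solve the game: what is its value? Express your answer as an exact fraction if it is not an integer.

Row minima: A → 1, B → -3, C → 1; maximin = 1.
Column maxima: Left → 9, Right → 6; minimax = 6.
1 ≠ 6, so there is no saddle point; optimal play is mixed.
B is strictly dominated by A, so Row never plays it.
On the remaining 2×2 (A, C vs Left, Right):
Let Row play A with probability p. Expected payoff against Left: 1p + 9(1−p) = −8p + 9; against Right: 6p + 1(1−p) = 5p + 1.
Setting these equal: −8p + 9 = 5p + 1 ⇒ −13p = -8 ⇒ p = 8/13, and the value is (-8)·(8/13) + 9 = 53/13.
For Column: with q = P(Left), equating A's and C's payoffs gives −5q + 6 = 8q + 1 ⇒ q = 5/13.

53/13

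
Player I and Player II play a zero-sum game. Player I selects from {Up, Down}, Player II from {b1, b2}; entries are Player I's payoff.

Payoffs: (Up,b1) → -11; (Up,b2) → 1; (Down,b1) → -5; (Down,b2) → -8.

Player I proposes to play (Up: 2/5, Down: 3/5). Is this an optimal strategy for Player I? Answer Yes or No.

Against b1 this mix gives (2/5)·(-11) + (3/5)·(-5) = -37/5.
Against b2 this mix gives (2/5)·1 + (3/5)·(-8) = -22/5.
Player II will play b1, holding Player I to -37/5. Shifting weight toward the row that does better against b1 would raise this floor (the equalizing mix achieves -31/5 against both b1 and b2), so the proposed strategy is not optimal.

No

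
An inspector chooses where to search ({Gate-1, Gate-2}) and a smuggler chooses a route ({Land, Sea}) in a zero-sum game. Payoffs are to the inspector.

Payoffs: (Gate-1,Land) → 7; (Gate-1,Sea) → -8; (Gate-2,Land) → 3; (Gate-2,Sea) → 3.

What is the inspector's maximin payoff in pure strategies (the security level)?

Row minima: Gate-1 → -8, Gate-2 → 3.
The best of these is 3.

3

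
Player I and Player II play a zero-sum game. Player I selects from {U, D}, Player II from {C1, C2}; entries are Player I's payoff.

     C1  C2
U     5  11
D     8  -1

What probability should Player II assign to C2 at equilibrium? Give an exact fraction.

Row minima: U → 5, D → -1; maximin = 5.
Column maxima: C1 → 8, C2 → 11; minimax = 8.
5 ≠ 8, so there is no saddle point; optimal play is mixed.
Let Player I play U with probability p. Expected payoff against C1: 5p + 8(1−p) = −3p + 8; against C2: 11p + (-1)(1−p) = 12p − 1.
Setting these equal: −3p + 8 = 12p − 1 ⇒ −15p = -9 ⇒ p = 3/5, and the value is (-3)·(3/5) + 8 = 31/5.
For Player II: with q = P(C1), equating U's and D's payoffs gives −6q + 11 = 9q − 1 ⇒ q = 4/5.

1/5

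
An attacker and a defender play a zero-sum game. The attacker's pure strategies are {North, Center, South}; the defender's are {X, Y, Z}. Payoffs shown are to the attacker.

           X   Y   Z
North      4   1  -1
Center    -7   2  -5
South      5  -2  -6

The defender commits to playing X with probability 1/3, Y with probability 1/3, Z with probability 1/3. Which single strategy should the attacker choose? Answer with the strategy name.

Expected payoff of North: (1/3)·4 + (1/3)·1 + (1/3)·(-1) = 4/3.
Expected payoff of Center: (1/3)·(-7) + (1/3)·2 + (1/3)·(-5) = -10/3.
Expected payoff of South: (1/3)·5 + (1/3)·(-2) + (1/3)·(-6) = -1.
The largest is 4/3, so the attacker's best response is North.

North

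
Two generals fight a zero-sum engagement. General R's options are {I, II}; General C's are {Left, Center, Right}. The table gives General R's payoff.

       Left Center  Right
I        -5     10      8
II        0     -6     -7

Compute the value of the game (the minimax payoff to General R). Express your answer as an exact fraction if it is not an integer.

-7/4

Row minima: I → -5, II → -7; maximin = -5.
Column maxima: Left → 0, Center → 10, Right → 8; minimax = 0.
-5 ≠ 0, so there is no saddle point; optimal play is mixed.
Center is strictly dominated by Right (it gives General R strictly more in every row), so General C never plays it.
On the remaining 2×2 (I, II vs Left, Right):
Let General R play I with probability p. Expected payoff against Left: (-5)p + 0(1−p) = −5p; against Right: 8p + (-7)(1−p) = 15p − 7.
Setting these equal: −5p = 15p − 7 ⇒ −20p = -7 ⇒ p = 7/20, and the value is (-5)·(7/20) = -7/4.
For General C: with q = P(Left), equating I's and II's payoffs gives −13q + 8 = 7q − 7 ⇒ q = 3/4.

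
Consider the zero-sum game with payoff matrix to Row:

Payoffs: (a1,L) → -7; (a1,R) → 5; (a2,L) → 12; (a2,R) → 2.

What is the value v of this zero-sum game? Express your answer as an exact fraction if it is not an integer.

37/11

Row minima: a1 → -7, a2 → 2; maximin = 2.
Column maxima: L → 12, R → 5; minimax = 5.
2 ≠ 5, so there is no saddle point; optimal play is mixed.
Let Row play a1 with probability p. Expected payoff against L: (-7)p + 12(1−p) = −19p + 12; against R: 5p + 2(1−p) = 3p + 2.
Setting these equal: −19p + 12 = 3p + 2 ⇒ −22p = -10 ⇒ p = 5/11, and the value is (-19)·(5/11) + 12 = 37/11.
For Column: with q = P(L), equating a1's and a2's payoffs gives −12q + 5 = 10q + 2 ⇒ q = 3/22.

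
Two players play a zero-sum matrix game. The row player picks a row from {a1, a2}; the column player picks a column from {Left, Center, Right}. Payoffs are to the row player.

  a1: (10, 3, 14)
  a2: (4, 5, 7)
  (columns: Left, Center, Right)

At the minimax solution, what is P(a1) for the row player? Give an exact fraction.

1/8

Row minima: a1 → 3, a2 → 4; maximin = 4.
Column maxima: Left → 10, Center → 5, Right → 14; minimax = 5.
4 ≠ 5, so there is no saddle point; optimal play is mixed.
Right is strictly dominated by Left (it gives the row player strictly more in every row), so the column player never plays it.
On the remaining 2×2 (a1, a2 vs Left, Center):
Let the row player play a1 with probability p. Expected payoff against Left: 10p + 4(1−p) = 6p + 4; against Center: 3p + 5(1−p) = −2p + 5.
Setting these equal: 6p + 4 = −2p + 5 ⇒ 8p = 1 ⇒ p = 1/8, and the value is (6)·(1/8) + 4 = 19/4.
For the column player: with q = P(Left), equating a1's and a2's payoffs gives 7q + 3 = −q + 5 ⇒ q = 1/4.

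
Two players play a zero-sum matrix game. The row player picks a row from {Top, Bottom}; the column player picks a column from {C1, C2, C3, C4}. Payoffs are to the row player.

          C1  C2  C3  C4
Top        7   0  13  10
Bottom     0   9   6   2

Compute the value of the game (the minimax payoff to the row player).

Row minima: Top → 0, Bottom → 0; maximin = 0.
Column maxima: C1 → 7, C2 → 9, C3 → 13, C4 → 10; minimax = 7.
0 ≠ 7, so there is no saddle point; optimal play is mixed.
C3 is strictly dominated by C1 (it gives the row player strictly more in every row), so the column player never plays it.
C4 is strictly dominated by C1 (it gives the row player strictly more in every row), so the column player never plays it.
On the remaining 2×2 (Top, Bottom vs C1, C2):
Let the row player play Top with probability p. Expected payoff against C1: 7p + 0(1−p) = 7p; against C2: 0p + 9(1−p) = −9p + 9.
Setting these equal: 7p = −9p + 9 ⇒ 16p = 9 ⇒ p = 9/16, and the value is (7)·(9/16) = 63/16.
For the column player: with q = P(C1), equating Top's and Bottom's payoffs gives 7q = −9q + 9 ⇒ q = 9/16.

63/16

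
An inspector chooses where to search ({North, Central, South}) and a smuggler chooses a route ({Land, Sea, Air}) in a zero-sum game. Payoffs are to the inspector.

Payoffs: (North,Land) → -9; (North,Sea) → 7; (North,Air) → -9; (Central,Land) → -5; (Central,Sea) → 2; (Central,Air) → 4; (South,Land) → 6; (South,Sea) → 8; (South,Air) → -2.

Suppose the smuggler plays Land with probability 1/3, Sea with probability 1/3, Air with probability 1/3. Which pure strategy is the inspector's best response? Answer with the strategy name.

Expected payoff of North: (1/3)·(-9) + (1/3)·7 + (1/3)·(-9) = -11/3.
Expected payoff of Central: (1/3)·(-5) + (1/3)·2 + (1/3)·4 = 1/3.
Expected payoff of South: (1/3)·6 + (1/3)·8 + (1/3)·(-2) = 4.
The largest is 4, so the inspector's best response is South.

South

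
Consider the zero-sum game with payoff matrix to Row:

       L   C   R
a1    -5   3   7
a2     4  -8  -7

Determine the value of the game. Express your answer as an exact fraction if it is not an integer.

Row minima: a1 → -5, a2 → -8; maximin = -5.
Column maxima: L → 4, C → 3, R → 7; minimax = 3.
-5 ≠ 3, so there is no saddle point; optimal play is mixed.
R is strictly dominated by C (it gives Row strictly more in every row), so Column never plays it.
On the remaining 2×2 (a1, a2 vs L, C):
Let Row play a1 with probability p. Expected payoff against L: (-5)p + 4(1−p) = −9p + 4; against C: 3p + (-8)(1−p) = 11p − 8.
Setting these equal: −9p + 4 = 11p − 8 ⇒ −20p = -12 ⇒ p = 3/5, and the value is (-9)·(3/5) + 4 = -7/5.
For Column: with q = P(L), equating a1's and a2's payoffs gives −8q + 3 = 12q − 8 ⇒ q = 11/20.

-7/5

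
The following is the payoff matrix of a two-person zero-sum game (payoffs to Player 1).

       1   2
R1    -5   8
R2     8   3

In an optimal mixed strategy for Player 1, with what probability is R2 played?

Row minima: R1 → -5, R2 → 3; maximin = 3.
Column maxima: 1 → 8, 2 → 8; minimax = 8.
3 ≠ 8, so there is no saddle point; optimal play is mixed.
Let Player 1 play R1 with probability p. Expected payoff against 1: (-5)p + 8(1−p) = −13p + 8; against 2: 8p + 3(1−p) = 5p + 3.
Setting these equal: −13p + 8 = 5p + 3 ⇒ −18p = -5 ⇒ p = 5/18, and the value is (-13)·(5/18) + 8 = 79/18.
For Player 2: with q = P(1), equating R1's and R2's payoffs gives −13q + 8 = 5q + 3 ⇒ q = 5/18.

13/18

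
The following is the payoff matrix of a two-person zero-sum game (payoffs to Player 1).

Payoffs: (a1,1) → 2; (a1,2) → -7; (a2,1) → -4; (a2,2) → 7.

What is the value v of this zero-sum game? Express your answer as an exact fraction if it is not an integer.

-7/10

Row minima: a1 → -7, a2 → -4; maximin = -4.
Column maxima: 1 → 2, 2 → 7; minimax = 2.
-4 ≠ 2, so there is no saddle point; optimal play is mixed.
Let Player 1 play a1 with probability p. Expected payoff against 1: 2p + (-4)(1−p) = 6p − 4; against 2: (-7)p + 7(1−p) = −14p + 7.
Setting these equal: 6p − 4 = −14p + 7 ⇒ 20p = 11 ⇒ p = 11/20, and the value is (6)·(11/20) − 4 = -7/10.
For Player 2: with q = P(1), equating a1's and a2's payoffs gives 9q − 7 = −11q + 7 ⇒ q = 7/10.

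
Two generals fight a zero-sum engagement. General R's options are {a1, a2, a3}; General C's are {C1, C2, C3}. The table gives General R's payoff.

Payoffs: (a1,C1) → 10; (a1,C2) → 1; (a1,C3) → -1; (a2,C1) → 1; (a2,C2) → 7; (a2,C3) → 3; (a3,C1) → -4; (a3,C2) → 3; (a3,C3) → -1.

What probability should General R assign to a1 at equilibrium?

2/13

Row minima: a1 → -1, a2 → 1, a3 → -4; maximin = 1.
Column maxima: C1 → 10, C2 → 7, C3 → 3; minimax = 3.
1 ≠ 3, so there is no saddle point; optimal play is mixed.
a3 is strictly dominated by a2, so General R never plays it.
C2 is strictly dominated by C3 (it gives General R strictly more in every row), so General C never plays it.
On the remaining 2×2 (a1, a2 vs C1, C3):
Let General R play a1 with probability p. Expected payoff against C1: 10p + 1(1−p) = 9p + 1; against C3: (-1)p + 3(1−p) = −4p + 3.
Setting these equal: 9p + 1 = −4p + 3 ⇒ 13p = 2 ⇒ p = 2/13, and the value is (9)·(2/13) + 1 = 31/13.
For General C: with q = P(C1), equating a1's and a2's payoffs gives 11q − 1 = −2q + 3 ⇒ q = 4/13.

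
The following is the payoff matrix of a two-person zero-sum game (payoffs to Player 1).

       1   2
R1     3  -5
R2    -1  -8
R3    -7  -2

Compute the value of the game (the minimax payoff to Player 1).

-41/13

Row minima: R1 → -5, R2 → -8, R3 → -7; maximin = -5.
Column maxima: 1 → 3, 2 → -2; minimax = -2.
-5 ≠ -2, so there is no saddle point; optimal play is mixed.
R2 is strictly dominated by R1, so Player 1 never plays it.
On the remaining 2×2 (R1, R3 vs 1, 2):
Let Player 1 play R1 with probability p. Expected payoff against 1: 3p + (-7)(1−p) = 10p − 7; against 2: (-5)p + (-2)(1−p) = −3p − 2.
Setting these equal: 10p − 7 = −3p − 2 ⇒ 13p = 5 ⇒ p = 5/13, and the value is (10)·(5/13) − 7 = -41/13.
For Player 2: with q = P(1), equating R1's and R3's payoffs gives 8q − 5 = −5q − 2 ⇒ q = 3/13.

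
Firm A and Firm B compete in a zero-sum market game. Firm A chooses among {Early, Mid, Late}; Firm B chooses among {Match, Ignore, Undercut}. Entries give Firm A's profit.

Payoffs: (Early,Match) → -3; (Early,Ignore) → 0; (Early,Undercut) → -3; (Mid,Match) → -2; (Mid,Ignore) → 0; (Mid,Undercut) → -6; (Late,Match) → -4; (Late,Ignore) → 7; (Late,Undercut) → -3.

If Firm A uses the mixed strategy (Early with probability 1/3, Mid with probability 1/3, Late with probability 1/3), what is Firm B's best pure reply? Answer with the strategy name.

If Firm B plays Match, Firm A's expected payoff is (1/3)·(-3) + (1/3)·(-2) + (1/3)·(-4) = -3.
If Firm B plays Ignore, Firm A's expected payoff is (1/3)·0 + (1/3)·0 + (1/3)·7 = 7/3.
If Firm B plays Undercut, Firm A's expected payoff is (1/3)·(-3) + (1/3)·(-6) + (1/3)·(-3) = -4.
Firm B minimizes Firm A's payoff; the smallest is -4, so the best response is Undercut.

Undercut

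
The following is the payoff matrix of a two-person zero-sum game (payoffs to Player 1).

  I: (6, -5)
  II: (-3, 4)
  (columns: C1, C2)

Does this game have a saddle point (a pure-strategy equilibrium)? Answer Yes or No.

No

Row minima: I → -5, II → -3; maximin = -3.
Column maxima: C1 → 6, C2 → 4; minimax = 4.
-3 ≠ 4, so no pure-strategy equilibrium exists.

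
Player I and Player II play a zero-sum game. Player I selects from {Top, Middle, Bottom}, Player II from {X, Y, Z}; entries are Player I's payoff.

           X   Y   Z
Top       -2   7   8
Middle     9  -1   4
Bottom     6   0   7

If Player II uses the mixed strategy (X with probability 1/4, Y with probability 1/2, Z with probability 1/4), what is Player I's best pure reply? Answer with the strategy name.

Top

Expected payoff of Top: (1/4)·(-2) + (1/2)·7 + (1/4)·8 = 5.
Expected payoff of Middle: (1/4)·9 + (1/2)·(-1) + (1/4)·4 = 11/4.
Expected payoff of Bottom: (1/4)·6 + (1/2)·0 + (1/4)·7 = 13/4.
The largest is 5, so Player I's best response is Top.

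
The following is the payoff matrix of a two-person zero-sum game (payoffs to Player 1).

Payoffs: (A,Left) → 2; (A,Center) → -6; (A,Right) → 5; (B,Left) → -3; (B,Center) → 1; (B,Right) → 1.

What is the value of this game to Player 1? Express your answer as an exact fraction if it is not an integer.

Row minima: A → -6, B → -3; maximin = -3.
Column maxima: Left → 2, Center → 1, Right → 5; minimax = 1.
-3 ≠ 1, so there is no saddle point; optimal play is mixed.
Right is strictly dominated by Left (it gives Player 1 strictly more in every row), so Player 2 never plays it.
On the remaining 2×2 (A, B vs Left, Center):
Let Player 1 play A with probability p. Expected payoff against Left: 2p + (-3)(1−p) = 5p − 3; against Center: (-6)p + 1(1−p) = −7p + 1.
Setting these equal: 5p − 3 = −7p + 1 ⇒ 12p = 4 ⇒ p = 1/3, and the value is (5)·(1/3) − 3 = -4/3.
For Player 2: with q = P(Left), equating A's and B's payoffs gives 8q − 6 = −4q + 1 ⇒ q = 7/12.

-4/3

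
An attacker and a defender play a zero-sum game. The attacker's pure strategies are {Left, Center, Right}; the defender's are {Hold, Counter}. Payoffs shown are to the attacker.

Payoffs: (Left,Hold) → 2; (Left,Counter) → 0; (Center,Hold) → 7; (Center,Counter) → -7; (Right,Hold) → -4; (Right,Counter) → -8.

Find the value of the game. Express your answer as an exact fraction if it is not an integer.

0

Row minima: Left → 0, Center → -7, Right → -8; maximin = 0.
Column maxima: Hold → 7, Counter → 0; minimax = 0.
Since maximin = minimax = 0, there is a saddle point and the value is 0.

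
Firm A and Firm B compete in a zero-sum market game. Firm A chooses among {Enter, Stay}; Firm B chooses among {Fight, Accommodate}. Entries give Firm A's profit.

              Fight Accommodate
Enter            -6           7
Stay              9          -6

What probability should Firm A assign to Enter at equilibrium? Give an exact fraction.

Row minima: Enter → -6, Stay → -6; maximin = -6.
Column maxima: Fight → 9, Accommodate → 7; minimax = 7.
-6 ≠ 7, so there is no saddle point; optimal play is mixed.
Let Firm A play Enter with probability p. Expected payoff against Fight: (-6)p + 9(1−p) = −15p + 9; against Accommodate: 7p + (-6)(1−p) = 13p − 6.
Setting these equal: −15p + 9 = 13p − 6 ⇒ −28p = -15 ⇒ p = 15/28, and the value is (-15)·(15/28) + 9 = 27/28.
For Firm B: with q = P(Fight), equating Enter's and Stay's payoffs gives −13q + 7 = 15q − 6 ⇒ q = 13/28.

15/28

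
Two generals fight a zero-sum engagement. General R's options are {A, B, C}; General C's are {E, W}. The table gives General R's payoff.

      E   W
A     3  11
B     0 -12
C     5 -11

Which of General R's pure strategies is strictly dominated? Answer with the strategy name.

B

A gives a strictly higher payoff than B against every column: 3 > 0, 11 > -12.
So B is strictly dominated and General R never plays it.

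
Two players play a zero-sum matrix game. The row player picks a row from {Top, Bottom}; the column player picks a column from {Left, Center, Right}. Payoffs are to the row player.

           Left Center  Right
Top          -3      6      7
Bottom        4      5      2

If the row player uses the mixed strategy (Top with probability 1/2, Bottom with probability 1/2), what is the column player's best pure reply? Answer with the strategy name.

Left

If the column player plays Left, the row player's expected payoff is (1/2)·(-3) + (1/2)·4 = 1/2.
If the column player plays Center, the row player's expected payoff is (1/2)·6 + (1/2)·5 = 11/2.
If the column player plays Right, the row player's expected payoff is (1/2)·7 + (1/2)·2 = 9/2.
The column player minimizes the row player's payoff; the smallest is 1/2, so the best response is Left.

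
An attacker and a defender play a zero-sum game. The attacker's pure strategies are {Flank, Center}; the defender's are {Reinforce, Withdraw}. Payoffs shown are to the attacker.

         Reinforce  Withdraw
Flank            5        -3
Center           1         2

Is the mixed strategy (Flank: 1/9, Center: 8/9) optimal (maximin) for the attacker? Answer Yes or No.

Against Reinforce this mix gives (1/9)·5 + (8/9)·1 = 13/9.
Against Withdraw this mix gives (1/9)·(-3) + (8/9)·2 = 13/9.
All of the defender's active replies (Reinforce, Withdraw) yield 13/9, and no column does worse for the attacker. The mix makes the defender indifferent and guarantees 13/9, so it is optimal.

Yes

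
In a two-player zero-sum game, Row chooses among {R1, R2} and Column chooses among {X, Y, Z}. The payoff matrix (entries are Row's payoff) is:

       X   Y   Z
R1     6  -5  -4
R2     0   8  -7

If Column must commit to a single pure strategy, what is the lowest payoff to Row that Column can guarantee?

-4

Column maxima: X → 6, Y → 8, Z → -4.
The smallest of these is -4.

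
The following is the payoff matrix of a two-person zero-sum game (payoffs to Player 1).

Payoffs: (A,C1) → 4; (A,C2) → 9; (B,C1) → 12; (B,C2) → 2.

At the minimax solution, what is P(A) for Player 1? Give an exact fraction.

2/3

Row minima: A → 4, B → 2; maximin = 4.
Column maxima: C1 → 12, C2 → 9; minimax = 9.
4 ≠ 9, so there is no saddle point; optimal play is mixed.
Let Player 1 play A with probability p. Expected payoff against C1: 4p + 12(1−p) = −8p + 12; against C2: 9p + 2(1−p) = 7p + 2.
Setting these equal: −8p + 12 = 7p + 2 ⇒ −15p = -10 ⇒ p = 2/3, and the value is (-8)·(2/3) + 12 = 20/3.
For Player 2: with q = P(C1), equating A's and B's payoffs gives −5q + 9 = 10q + 2 ⇒ q = 7/15.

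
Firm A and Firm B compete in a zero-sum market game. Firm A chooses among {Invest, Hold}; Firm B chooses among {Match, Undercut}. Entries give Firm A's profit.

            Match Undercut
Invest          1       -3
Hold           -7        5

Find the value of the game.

Row minima: Invest → -3, Hold → -7; maximin = -3.
Column maxima: Match → 1, Undercut → 5; minimax = 1.
-3 ≠ 1, so there is no saddle point; optimal play is mixed.
Let Firm A play Invest with probability p. Expected payoff against Match: 1p + (-7)(1−p) = 8p − 7; against Undercut: (-3)p + 5(1−p) = −8p + 5.
Setting these equal: 8p − 7 = −8p + 5 ⇒ 16p = 12 ⇒ p = 3/4, and the value is (8)·(3/4) − 7 = -1.
For Firm B: with q = P(Match), equating Invest's and Hold's payoffs gives 4q − 3 = −12q + 5 ⇒ q = 1/2.

-1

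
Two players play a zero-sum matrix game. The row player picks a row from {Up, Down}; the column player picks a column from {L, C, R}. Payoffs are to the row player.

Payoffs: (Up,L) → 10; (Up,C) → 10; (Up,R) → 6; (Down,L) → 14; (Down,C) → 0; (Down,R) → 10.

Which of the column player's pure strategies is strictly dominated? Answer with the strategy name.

L

R holds the row player's payoff strictly below L in every row: 6 < 10, 10 < 14.
So L is strictly dominated for the column player.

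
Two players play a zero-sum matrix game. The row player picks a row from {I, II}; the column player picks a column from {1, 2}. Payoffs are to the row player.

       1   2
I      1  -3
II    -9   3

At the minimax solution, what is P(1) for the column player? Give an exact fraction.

Row minima: I → -3, II → -9; maximin = -3.
Column maxima: 1 → 1, 2 → 3; minimax = 1.
-3 ≠ 1, so there is no saddle point; optimal play is mixed.
Let the row player play I with probability p. Expected payoff against 1: 1p + (-9)(1−p) = 10p − 9; against 2: (-3)p + 3(1−p) = −6p + 3.
Setting these equal: 10p − 9 = −6p + 3 ⇒ 16p = 12 ⇒ p = 3/4, and the value is (10)·(3/4) − 9 = -3/2.
For the column player: with q = P(1), equating I's and II's payoffs gives 4q − 3 = −12q + 3 ⇒ q = 3/8.

3/8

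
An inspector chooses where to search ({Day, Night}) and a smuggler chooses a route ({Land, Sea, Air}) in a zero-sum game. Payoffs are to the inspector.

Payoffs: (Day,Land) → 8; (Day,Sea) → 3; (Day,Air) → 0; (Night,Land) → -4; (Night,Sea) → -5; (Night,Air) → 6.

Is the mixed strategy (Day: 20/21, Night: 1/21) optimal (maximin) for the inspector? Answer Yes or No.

No

Against Land this mix gives (20/21)·8 + (1/21)·(-4) = 52/7.
Against Sea this mix gives (20/21)·3 + (1/21)·(-5) = 55/21.
Against Air this mix gives (20/21)·0 + (1/21)·6 = 2/7.
The smuggler will play Air, holding the inspector to 2/7. Shifting weight toward the row that does better against Air would raise this floor (the equalizing mix achieves 9/7 against both Air and Sea), so the proposed strategy is not optimal.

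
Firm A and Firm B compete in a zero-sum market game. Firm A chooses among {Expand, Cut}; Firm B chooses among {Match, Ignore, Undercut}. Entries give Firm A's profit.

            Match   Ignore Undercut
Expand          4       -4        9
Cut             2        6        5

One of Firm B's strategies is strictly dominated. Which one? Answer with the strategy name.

Undercut

Match holds Firm A's payoff strictly below Undercut in every row: 4 < 9, 2 < 5.
So Undercut is strictly dominated for Firm B.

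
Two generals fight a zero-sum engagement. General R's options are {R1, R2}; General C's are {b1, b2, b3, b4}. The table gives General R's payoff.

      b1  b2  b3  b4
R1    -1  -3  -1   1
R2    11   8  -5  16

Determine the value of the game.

-23/15

Row minima: R1 → -3, R2 → -5; maximin = -3.
Column maxima: b1 → 11, b2 → 8, b3 → -1, b4 → 16; minimax = -1.
-3 ≠ -1, so there is no saddle point; optimal play is mixed.
b1 is strictly dominated by b2 (it gives General R strictly more in every row), so General C never plays it.
b4 is strictly dominated by b2 (it gives General R strictly more in every row), so General C never plays it.
On the remaining 2×2 (R1, R2 vs b2, b3):
Let General R play R1 with probability p. Expected payoff against b2: (-3)p + 8(1−p) = −11p + 8; against b3: (-1)p + (-5)(1−p) = 4p − 5.
Setting these equal: −11p + 8 = 4p − 5 ⇒ −15p = -13 ⇒ p = 13/15, and the value is (-11)·(13/15) + 8 = -23/15.
For General C: with q = P(b2), equating R1's and R2's payoffs gives −2q − 1 = 13q − 5 ⇒ q = 4/15.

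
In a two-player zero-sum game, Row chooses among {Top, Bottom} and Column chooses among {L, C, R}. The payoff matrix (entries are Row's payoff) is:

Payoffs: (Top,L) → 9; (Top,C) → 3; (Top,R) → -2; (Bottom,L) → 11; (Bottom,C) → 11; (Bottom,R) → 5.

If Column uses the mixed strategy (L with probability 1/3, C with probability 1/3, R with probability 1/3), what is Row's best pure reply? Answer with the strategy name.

Expected payoff of Top: (1/3)·9 + (1/3)·3 + (1/3)·(-2) = 10/3.
Expected payoff of Bottom: (1/3)·11 + (1/3)·11 + (1/3)·5 = 9.
The largest is 9, so Row's best response is Bottom.

Bottom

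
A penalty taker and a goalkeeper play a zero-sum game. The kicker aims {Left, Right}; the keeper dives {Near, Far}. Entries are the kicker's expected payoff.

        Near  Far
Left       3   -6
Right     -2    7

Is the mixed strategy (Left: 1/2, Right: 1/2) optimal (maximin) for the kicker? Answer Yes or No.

Yes

Against Near this mix gives (1/2)·3 + (1/2)·(-2) = 1/2.
Against Far this mix gives (1/2)·(-6) + (1/2)·7 = 1/2.
All of the keeper's active replies (Near, Far) yield 1/2, and no column does worse for the kicker. The mix makes the keeper indifferent and guarantees 1/2, so it is optimal.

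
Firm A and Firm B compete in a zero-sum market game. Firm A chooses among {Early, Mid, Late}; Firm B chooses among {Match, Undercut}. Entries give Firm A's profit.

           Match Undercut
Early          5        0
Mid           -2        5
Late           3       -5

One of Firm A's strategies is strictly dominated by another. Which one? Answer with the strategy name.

Late

Early gives a strictly higher payoff than Late against every column: 5 > 3, 0 > -5.
So Late is strictly dominated and Firm A never plays it.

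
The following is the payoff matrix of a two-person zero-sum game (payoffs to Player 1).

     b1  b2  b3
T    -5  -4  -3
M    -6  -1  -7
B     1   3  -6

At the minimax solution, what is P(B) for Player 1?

2/9

Row minima: T → -5, M → -7, B → -6; maximin = -5.
Column maxima: b1 → 1, b2 → 3, b3 → -3; minimax = -3.
-5 ≠ -3, so there is no saddle point; optimal play is mixed.
M is strictly dominated by B, so Player 1 never plays it.
b2 is strictly dominated by b1 (it gives Player 1 strictly more in every row), so Player 2 never plays it.
On the remaining 2×2 (T, B vs b1, b3):
Let Player 1 play T with probability p. Expected payoff against b1: (-5)p + 1(1−p) = −6p + 1; against b3: (-3)p + (-6)(1−p) = 3p − 6.
Setting these equal: −6p + 1 = 3p − 6 ⇒ −9p = -7 ⇒ p = 7/9, and the value is (-6)·(7/9) + 1 = -11/3.
For Player 2: with q = P(b1), equating T's and B's payoffs gives −2q − 3 = 7q − 6 ⇒ q = 1/3.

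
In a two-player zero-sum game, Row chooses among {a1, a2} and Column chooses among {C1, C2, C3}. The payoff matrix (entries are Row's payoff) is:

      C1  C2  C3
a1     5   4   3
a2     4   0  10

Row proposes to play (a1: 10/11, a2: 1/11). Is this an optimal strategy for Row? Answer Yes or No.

Against C1 this mix gives (10/11)·5 + (1/11)·4 = 54/11.
Against C2 this mix gives (10/11)·4 + (1/11)·0 = 40/11.
Against C3 this mix gives (10/11)·3 + (1/11)·10 = 40/11.
All of Column's active replies (C2, C3) yield 40/11, and no column does worse for Row. The mix makes Column indifferent and guarantees 40/11, so it is optimal.

Yes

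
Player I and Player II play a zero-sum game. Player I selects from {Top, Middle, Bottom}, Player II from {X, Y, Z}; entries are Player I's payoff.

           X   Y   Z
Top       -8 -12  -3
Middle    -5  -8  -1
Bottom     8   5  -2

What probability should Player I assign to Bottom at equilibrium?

1/2

Row minima: Top → -12, Middle → -8, Bottom → -2; maximin = -2.
Column maxima: X → 8, Y → 5, Z → -1; minimax = -1.
-2 ≠ -1, so there is no saddle point; optimal play is mixed.
Top is strictly dominated by Middle, so Player I never plays it.
X is strictly dominated by Y (it gives Player I strictly more in every row), so Player II never plays it.
On the remaining 2×2 (Middle, Bottom vs Y, Z):
Let Player I play Middle with probability p. Expected payoff against Y: (-8)p + 5(1−p) = −13p + 5; against Z: (-1)p + (-2)(1−p) = p − 2.
Setting these equal: −13p + 5 = p − 2 ⇒ −14p = -7 ⇒ p = 1/2, and the value is (-13)·(1/2) + 5 = -3/2.
For Player II: with q = P(Y), equating Middle's and Bottom's payoffs gives −7q − 1 = 7q − 2 ⇒ q = 1/14.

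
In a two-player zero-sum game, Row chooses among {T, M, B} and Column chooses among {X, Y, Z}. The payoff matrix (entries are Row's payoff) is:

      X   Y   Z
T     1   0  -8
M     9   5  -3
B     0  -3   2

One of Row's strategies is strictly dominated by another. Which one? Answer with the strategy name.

M gives a strictly higher payoff than T against every column: 9 > 1, 5 > 0, -3 > -8.
So T is strictly dominated and Row never plays it.

T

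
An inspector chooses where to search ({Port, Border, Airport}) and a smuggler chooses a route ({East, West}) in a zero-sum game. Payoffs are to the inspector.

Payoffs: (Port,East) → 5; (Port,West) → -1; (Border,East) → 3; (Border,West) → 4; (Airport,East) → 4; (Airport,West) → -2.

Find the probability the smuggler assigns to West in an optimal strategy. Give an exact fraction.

2/7

Row minima: Port → -1, Border → 3, Airport → -2; maximin = 3.
Column maxima: East → 5, West → 4; minimax = 4.
3 ≠ 4, so there is no saddle point; optimal play is mixed.
Airport is strictly dominated by Port, so the inspector never plays it.
On the remaining 2×2 (Port, Border vs East, West):
Let the inspector play Port with probability p. Expected payoff against East: 5p + 3(1−p) = 2p + 3; against West: (-1)p + 4(1−p) = −5p + 4.
Setting these equal: 2p + 3 = −5p + 4 ⇒ 7p = 1 ⇒ p = 1/7, and the value is (2)·(1/7) + 3 = 23/7.
For the smuggler: with q = P(East), equating Port's and Border's payoffs gives 6q − 1 = −q + 4 ⇒ q = 5/7.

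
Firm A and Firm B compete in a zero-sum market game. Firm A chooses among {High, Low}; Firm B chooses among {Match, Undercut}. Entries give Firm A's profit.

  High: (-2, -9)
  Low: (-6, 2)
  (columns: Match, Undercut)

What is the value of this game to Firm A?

Row minima: High → -9, Low → -6; maximin = -6.
Column maxima: Match → -2, Undercut → 2; minimax = -2.
-6 ≠ -2, so there is no saddle point; optimal play is mixed.
Let Firm A play High with probability p. Expected payoff against Match: (-2)p + (-6)(1−p) = 4p − 6; against Undercut: (-9)p + 2(1−p) = −11p + 2.
Setting these equal: 4p − 6 = −11p + 2 ⇒ 15p = 8 ⇒ p = 8/15, and the value is (4)·(8/15) − 6 = -58/15.
For Firm B: with q = P(Match), equating High's and Low's payoffs gives 7q − 9 = −8q + 2 ⇒ q = 11/15.

-58/15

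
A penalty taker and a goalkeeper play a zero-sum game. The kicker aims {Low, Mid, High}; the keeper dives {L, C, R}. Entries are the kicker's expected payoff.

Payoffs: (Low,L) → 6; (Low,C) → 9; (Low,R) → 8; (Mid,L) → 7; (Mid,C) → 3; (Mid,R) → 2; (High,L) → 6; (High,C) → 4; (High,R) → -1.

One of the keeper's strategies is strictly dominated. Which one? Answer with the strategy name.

R holds the kicker's payoff strictly below C in every row: 8 < 9, 2 < 3, -1 < 4.
So C is strictly dominated for the keeper.

C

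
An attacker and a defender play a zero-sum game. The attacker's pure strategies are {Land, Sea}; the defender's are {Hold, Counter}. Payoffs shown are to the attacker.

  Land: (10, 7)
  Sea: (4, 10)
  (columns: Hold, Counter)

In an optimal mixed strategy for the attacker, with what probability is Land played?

2/3

Row minima: Land → 7, Sea → 4; maximin = 7.
Column maxima: Hold → 10, Counter → 10; minimax = 10.
7 ≠ 10, so there is no saddle point; optimal play is mixed.
Let the attacker play Land with probability p. Expected payoff against Hold: 10p + 4(1−p) = 6p + 4; against Counter: 7p + 10(1−p) = −3p + 10.
Setting these equal: 6p + 4 = −3p + 10 ⇒ 9p = 6 ⇒ p = 2/3, and the value is (6)·(2/3) + 4 = 8.
For the defender: with q = P(Hold), equating Land's and Sea's payoffs gives 3q + 7 = −6q + 10 ⇒ q = 1/3.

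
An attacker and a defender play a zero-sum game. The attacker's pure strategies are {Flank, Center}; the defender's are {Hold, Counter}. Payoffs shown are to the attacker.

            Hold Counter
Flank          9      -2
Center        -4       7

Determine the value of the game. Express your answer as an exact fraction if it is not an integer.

5/2

Row minima: Flank → -2, Center → -4; maximin = -2.
Column maxima: Hold → 9, Counter → 7; minimax = 7.
-2 ≠ 7, so there is no saddle point; optimal play is mixed.
Let the attacker play Flank with probability p. Expected payoff against Hold: 9p + (-4)(1−p) = 13p − 4; against Counter: (-2)p + 7(1−p) = −9p + 7.
Setting these equal: 13p − 4 = −9p + 7 ⇒ 22p = 11 ⇒ p = 1/2, and the value is (13)·(1/2) − 4 = 5/2.
For the defender: with q = P(Hold), equating Flank's and Center's payoffs gives 11q − 2 = −11q + 7 ⇒ q = 9/22.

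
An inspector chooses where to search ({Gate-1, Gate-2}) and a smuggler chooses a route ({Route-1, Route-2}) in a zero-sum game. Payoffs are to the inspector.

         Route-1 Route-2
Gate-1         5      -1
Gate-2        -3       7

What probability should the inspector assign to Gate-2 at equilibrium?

Row minima: Gate-1 → -1, Gate-2 → -3; maximin = -1.
Column maxima: Route-1 → 5, Route-2 → 7; minimax = 5.
-1 ≠ 5, so there is no saddle point; optimal play is mixed.
Let the inspector play Gate-1 with probability p. Expected payoff against Route-1: 5p + (-3)(1−p) = 8p − 3; against Route-2: (-1)p + 7(1−p) = −8p + 7.
Setting these equal: 8p − 3 = −8p + 7 ⇒ 16p = 10 ⇒ p = 5/8, and the value is (8)·(5/8) − 3 = 2.
For the smuggler: with q = P(Route-1), equating Gate-1's and Gate-2's payoffs gives 6q − 1 = −10q + 7 ⇒ q = 1/2.

3/8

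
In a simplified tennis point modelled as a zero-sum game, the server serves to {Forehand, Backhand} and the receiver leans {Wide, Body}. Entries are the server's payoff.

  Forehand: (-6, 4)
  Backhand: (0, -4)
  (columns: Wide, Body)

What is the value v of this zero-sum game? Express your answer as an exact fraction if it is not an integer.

Row minima: Forehand → -6, Backhand → -4; maximin = -4.
Column maxima: Wide → 0, Body → 4; minimax = 0.
-4 ≠ 0, so there is no saddle point; optimal play is mixed.
Let the server play Forehand with probability p. Expected payoff against Wide: (-6)p + 0(1−p) = −6p; against Body: 4p + (-4)(1−p) = 8p − 4.
Setting these equal: −6p = 8p − 4 ⇒ −14p = -4 ⇒ p = 2/7, and the value is (-6)·(2/7) = -12/7.
For the receiver: with q = P(Wide), equating Forehand's and Backhand's payoffs gives −10q + 4 = 4q − 4 ⇒ q = 4/7.

-12/7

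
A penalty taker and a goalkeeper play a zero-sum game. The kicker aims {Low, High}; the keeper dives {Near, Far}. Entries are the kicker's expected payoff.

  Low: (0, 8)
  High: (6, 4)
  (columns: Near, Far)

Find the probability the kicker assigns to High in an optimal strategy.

Row minima: Low → 0, High → 4; maximin = 4.
Column maxima: Near → 6, Far → 8; minimax = 6.
4 ≠ 6, so there is no saddle point; optimal play is mixed.
Let the kicker play Low with probability p. Expected payoff against Near: 0p + 6(1−p) = −6p + 6; against Far: 8p + 4(1−p) = 4p + 4.
Setting these equal: −6p + 6 = 4p + 4 ⇒ −10p = -2 ⇒ p = 1/5, and the value is (-6)·(1/5) + 6 = 24/5.
For the keeper: with q = P(Near), equating Low's and High's payoffs gives −8q + 8 = 2q + 4 ⇒ q = 2/5.

4/5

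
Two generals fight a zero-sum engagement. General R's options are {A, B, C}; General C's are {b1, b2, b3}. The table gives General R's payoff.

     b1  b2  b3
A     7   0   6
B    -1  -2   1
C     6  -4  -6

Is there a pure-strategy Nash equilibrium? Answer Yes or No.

Yes

Row minima: A → 0, B → -2, C → -6; maximin = 0.
Column maxima: b1 → 7, b2 → 0, b3 → 6; minimax = 0.
maximin = minimax = 0, so a saddle point exists.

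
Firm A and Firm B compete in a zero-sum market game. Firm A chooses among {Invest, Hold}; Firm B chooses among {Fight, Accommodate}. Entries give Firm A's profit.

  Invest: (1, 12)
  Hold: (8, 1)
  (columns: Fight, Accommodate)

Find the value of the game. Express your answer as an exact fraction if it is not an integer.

Row minima: Invest → 1, Hold → 1; maximin = 1.
Column maxima: Fight → 8, Accommodate → 12; minimax = 8.
1 ≠ 8, so there is no saddle point; optimal play is mixed.
Let Firm A play Invest with probability p. Expected payoff against Fight: 1p + 8(1−p) = −7p + 8; against Accommodate: 12p + 1(1−p) = 11p + 1.
Setting these equal: −7p + 8 = 11p + 1 ⇒ −18p = -7 ⇒ p = 7/18, and the value is (-7)·(7/18) + 8 = 95/18.
For Firm B: with q = P(Fight), equating Invest's and Hold's payoffs gives −11q + 12 = 7q + 1 ⇒ q = 11/18.

95/18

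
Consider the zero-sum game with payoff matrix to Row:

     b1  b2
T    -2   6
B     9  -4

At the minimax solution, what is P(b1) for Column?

Row minima: T → -2, B → -4; maximin = -2.
Column maxima: b1 → 9, b2 → 6; minimax = 6.
-2 ≠ 6, so there is no saddle point; optimal play is mixed.
Let Row play T with probability p. Expected payoff against b1: (-2)p + 9(1−p) = −11p + 9; against b2: 6p + (-4)(1−p) = 10p − 4.
Setting these equal: −11p + 9 = 10p − 4 ⇒ −21p = -13 ⇒ p = 13/21, and the value is (-11)·(13/21) + 9 = 46/21.
For Column: with q = P(b1), equating T's and B's payoffs gives −8q + 6 = 13q − 4 ⇒ q = 10/21.

10/21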